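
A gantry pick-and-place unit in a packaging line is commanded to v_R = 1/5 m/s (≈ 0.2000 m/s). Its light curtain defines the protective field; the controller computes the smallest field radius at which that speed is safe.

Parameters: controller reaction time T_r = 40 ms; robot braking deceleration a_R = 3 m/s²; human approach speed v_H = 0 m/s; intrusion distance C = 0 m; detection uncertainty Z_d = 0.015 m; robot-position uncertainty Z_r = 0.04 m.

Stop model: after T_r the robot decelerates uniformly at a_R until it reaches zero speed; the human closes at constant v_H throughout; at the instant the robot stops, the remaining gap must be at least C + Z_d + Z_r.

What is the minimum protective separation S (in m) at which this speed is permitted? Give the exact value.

S_min = 209/3000 m = 0.0697 m

braking lasts T_s = (1/5)/3 = 0.0667 s
robot covers v_R·T_r = 0.2000·0.0400 = 0.0080 m before braking
braking distance = 0.2000²/(2·3.0000) = 0.0067 m
human closes 0.0000·0.1067 = 0.0000 m
residual clearance needed = 0.0000+0.0150+0.0400 = 0.0550 m
S_min ≈ 0.0080+0.0067+0.0000+0.0550  ⇒  S_min = 209/3000 m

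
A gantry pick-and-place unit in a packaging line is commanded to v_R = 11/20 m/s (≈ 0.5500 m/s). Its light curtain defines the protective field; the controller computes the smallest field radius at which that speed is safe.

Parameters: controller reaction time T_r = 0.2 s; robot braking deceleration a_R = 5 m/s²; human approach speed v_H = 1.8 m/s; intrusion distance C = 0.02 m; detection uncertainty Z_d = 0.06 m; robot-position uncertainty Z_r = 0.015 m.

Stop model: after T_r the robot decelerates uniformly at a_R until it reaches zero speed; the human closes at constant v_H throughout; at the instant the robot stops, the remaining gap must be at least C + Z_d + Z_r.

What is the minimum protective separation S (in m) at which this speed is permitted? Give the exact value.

stop time T_s = (11/20)/5 = 0.1100 s
robot covers v_R·T_r = 0.5500·0.2000 = 0.1100 m before braking
robot covers 0.5500·0.1100 − ½·5.0000·0.1100² = 0.0302 m while stopping
person approaches 1.8000·(0.2000+0.1100) = 0.5580 m
margins: 0.0200+0.0600+0.0150 = 0.0950 m
S_min ≈ 0.1100+0.0302+0.5580+0.0950  ⇒  S_min = 3173/4000 m

S_min = 3173/4000 m = 0.7933 m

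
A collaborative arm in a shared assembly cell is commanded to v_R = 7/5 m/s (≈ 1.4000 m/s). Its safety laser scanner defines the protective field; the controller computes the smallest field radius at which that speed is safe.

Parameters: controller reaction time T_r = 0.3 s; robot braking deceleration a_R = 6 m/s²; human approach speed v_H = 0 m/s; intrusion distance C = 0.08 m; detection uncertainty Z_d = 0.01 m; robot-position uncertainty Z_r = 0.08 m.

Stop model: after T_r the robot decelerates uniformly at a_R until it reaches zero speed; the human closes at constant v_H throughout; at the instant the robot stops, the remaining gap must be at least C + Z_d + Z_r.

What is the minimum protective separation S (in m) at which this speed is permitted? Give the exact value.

T_s = v_R/a_R = (7/5)/6 = 0.2333 s
robot covers v_R·T_r = 1.4000·0.3000 = 0.4200 m before braking
braking distance = 1.4000²/(2·6.0000) = 0.1633 m
human closes 0.0000·0.5333 = 0.0000 m
C+Z_d+Z_r = 0.0800+0.0100+0.0800 = 0.1700 m
S_min ≈ 0.4200+0.1633+0.0000+0.1700  ⇒  S_min = 113/150 m

S_min = 113/150 m = 0.7533 m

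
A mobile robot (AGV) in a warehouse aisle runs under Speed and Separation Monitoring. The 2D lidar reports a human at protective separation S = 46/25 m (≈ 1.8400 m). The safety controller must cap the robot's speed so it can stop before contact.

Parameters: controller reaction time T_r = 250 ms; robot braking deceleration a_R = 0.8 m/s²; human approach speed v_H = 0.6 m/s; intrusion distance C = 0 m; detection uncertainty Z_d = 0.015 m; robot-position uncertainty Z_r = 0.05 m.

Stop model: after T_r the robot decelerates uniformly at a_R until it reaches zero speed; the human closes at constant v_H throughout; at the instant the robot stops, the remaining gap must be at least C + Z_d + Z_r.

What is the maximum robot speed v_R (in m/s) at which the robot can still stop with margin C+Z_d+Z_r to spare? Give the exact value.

collect terms ⇒ (5/8)·v_R² + (1)·v_R + (-13/8) = 0
  disc = (1)² − 4·(5/8)·(-13/8) = 81/16 ; √disc = 9/4
  v_R = (−(1) + 9/4) / (2·(5/8)) = 1 m/s
check:
braking lasts T_s = 1/(4/5) = 1.2500 s
robot in T_r: 1.0000·0.2500 = 0.2500 m
robot covers 1.0000·1.2500 − ½·0.8000·1.2500² = 0.6250 m while stopping
human over T_r+T_s: 0.6000·(0.2500+1.2500) = 0.9000 m
residual clearance needed = 0.0000+0.0150+0.0500 = 0.0650 m
sum ≈ 0.2500+0.6250+0.9000+0.0650 ≈ 1.8400 m = S ✓

v_R_max = 1 m/s = 1.0000 m/s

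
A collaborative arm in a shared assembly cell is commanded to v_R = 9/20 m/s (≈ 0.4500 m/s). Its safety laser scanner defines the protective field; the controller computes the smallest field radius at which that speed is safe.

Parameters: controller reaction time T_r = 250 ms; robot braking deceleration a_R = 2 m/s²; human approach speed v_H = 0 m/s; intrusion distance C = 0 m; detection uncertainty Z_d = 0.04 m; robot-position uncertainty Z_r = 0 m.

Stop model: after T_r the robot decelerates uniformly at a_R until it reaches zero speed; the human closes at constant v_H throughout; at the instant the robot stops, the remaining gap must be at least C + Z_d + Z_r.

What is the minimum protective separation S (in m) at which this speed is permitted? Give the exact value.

S_min = 13/64 m = 0.2031 m

braking lasts T_s = (9/20)/2 = 0.2250 s
robot in T_r: 0.4500·0.2500 = 0.1125 m
braking distance = 0.4500²/(2·2.0000) = 0.0506 m
human closes 0.0000·0.4750 = 0.0000 m
margins: 0.0000+0.0400+0.0000 = 0.0400 m
S_min ≈ 0.1125+0.0506+0.0000+0.0400  ⇒  S_min = 13/64 m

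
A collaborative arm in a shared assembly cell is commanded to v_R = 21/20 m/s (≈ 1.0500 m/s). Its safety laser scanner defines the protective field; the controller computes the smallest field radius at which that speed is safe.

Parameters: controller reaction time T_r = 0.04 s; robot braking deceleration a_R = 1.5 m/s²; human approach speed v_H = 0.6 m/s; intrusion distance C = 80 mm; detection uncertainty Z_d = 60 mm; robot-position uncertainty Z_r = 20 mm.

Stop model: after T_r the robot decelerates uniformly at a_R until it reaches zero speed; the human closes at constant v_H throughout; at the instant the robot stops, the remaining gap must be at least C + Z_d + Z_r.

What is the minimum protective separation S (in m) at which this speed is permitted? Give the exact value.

S_min = 2027/2000 m = 1.0135 m

T_s = v_R/a_R = (21/20)/(3/2) = 0.7000 s
robot in T_r: 1.0500·0.0400 = 0.0420 m
robot covers 1.0500·0.7000 − ½·1.5000·0.7000² = 0.3675 m while stopping
human closes 0.6000·0.7400 = 0.4440 m
residual clearance needed = 0.0800+0.0600+0.0200 = 0.1600 m
S_min ≈ 0.0420+0.3675+0.4440+0.1600  ⇒  S_min = 2027/2000 m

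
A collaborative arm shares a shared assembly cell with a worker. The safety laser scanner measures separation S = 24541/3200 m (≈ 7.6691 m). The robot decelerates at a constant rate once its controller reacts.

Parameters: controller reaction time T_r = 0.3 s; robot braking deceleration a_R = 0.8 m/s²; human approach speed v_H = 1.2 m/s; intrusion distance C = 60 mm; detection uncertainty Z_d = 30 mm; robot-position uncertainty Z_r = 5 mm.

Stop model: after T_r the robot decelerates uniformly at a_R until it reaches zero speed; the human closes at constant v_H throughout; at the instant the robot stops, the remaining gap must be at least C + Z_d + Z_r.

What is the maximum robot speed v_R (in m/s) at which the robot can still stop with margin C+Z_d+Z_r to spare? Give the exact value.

at the boundary: (5/8)·v² + (9/5)·v + (-4617/640) = 0
  disc = (9/5)² − 4·(5/8)·(-4617/640) = 136161/6400 ; √disc = 369/80
  v_R = (−(9/5) + 369/80) / (2·(5/8)) = 9/4 m/s
check:
T_s = v_R/a_R = (9/4)/(4/5) = 2.8125 s
robot covers v_R·T_r = 2.2500·0.3000 = 0.6750 m before braking
braking distance = 2.2500²/(2·0.8000) = 3.1641 m
human over T_r+T_s: 1.2000·(0.3000+2.8125) = 3.7350 m
margins: 0.0600+0.0300+0.0050 = 0.0950 m
sum ≈ 0.6750+3.1641+3.7350+0.0950 ≈ 7.6691 m = S ✓

v_R_max = 9/4 m/s = 2.2500 m/s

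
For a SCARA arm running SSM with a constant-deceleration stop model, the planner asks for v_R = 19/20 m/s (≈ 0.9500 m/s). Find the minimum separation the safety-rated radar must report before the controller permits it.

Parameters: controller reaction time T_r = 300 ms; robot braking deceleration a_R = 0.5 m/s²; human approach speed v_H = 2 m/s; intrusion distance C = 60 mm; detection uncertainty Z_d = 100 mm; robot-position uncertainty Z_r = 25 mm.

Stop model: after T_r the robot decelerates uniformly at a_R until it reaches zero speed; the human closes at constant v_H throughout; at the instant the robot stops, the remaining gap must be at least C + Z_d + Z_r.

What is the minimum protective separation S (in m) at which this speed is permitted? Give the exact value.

braking lasts T_s = (19/20)/(1/2) = 1.9000 s
reaction-phase robot travel = 0.9500·0.3000 = 0.2850 m
robot covers 0.9500·1.9000 − ½·0.5000·1.9000² = 0.9025 m while stopping
person approaches 2.0000·(0.3000+1.9000) = 4.4000 m
residual clearance needed = 0.0600+0.1000+0.0250 = 0.1850 m
S_min ≈ 0.2850+0.9025+4.4000+0.1850  ⇒  S_min = 2309/400 m

S_min = 2309/400 m = 5.7725 m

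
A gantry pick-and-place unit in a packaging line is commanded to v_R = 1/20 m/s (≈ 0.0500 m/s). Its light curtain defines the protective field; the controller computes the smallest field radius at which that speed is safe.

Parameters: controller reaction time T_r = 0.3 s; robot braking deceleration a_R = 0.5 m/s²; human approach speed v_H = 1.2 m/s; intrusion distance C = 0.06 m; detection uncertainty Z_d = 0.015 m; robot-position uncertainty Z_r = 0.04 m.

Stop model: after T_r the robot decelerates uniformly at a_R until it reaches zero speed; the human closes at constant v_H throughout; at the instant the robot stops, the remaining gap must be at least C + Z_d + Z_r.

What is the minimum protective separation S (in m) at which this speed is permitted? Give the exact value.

S_min = 49/80 m = 0.6125 m

braking lasts T_s = (1/20)/(1/2) = 0.1000 s
robot covers v_R·T_r = 0.0500·0.3000 = 0.0150 m before braking
braking distance = 0.0500²/(2·0.5000) = 0.0025 m
human closes 1.2000·0.4000 = 0.4800 m
margins: 0.0600+0.0150+0.0400 = 0.1150 m
S_min ≈ 0.0150+0.0025+0.4800+0.1150  ⇒  S_min = 49/80 m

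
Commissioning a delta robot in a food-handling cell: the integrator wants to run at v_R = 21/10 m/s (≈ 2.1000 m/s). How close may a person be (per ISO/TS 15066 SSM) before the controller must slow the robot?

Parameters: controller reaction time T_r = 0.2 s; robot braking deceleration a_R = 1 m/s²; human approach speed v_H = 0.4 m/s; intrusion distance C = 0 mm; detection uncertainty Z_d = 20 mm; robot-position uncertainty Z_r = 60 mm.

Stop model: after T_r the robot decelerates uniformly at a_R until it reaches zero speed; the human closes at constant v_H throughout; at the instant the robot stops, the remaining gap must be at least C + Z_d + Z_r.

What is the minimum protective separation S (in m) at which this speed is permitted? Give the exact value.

T_s = v_R/a_R = (21/10)/1 = 2.1000 s
robot covers v_R·T_r = 2.1000·0.2000 = 0.4200 m before braking
robot under decel: 2.1000²/(2·1.0000) = 2.2050 m
person approaches 0.4000·(0.2000+2.1000) = 0.9200 m
margins: 0.0000+0.0200+0.0600 = 0.0800 m
S_min ≈ 0.4200+2.2050+0.9200+0.0800  ⇒  S_min = 29/8 m

S_min = 29/8 m = 3.6250 m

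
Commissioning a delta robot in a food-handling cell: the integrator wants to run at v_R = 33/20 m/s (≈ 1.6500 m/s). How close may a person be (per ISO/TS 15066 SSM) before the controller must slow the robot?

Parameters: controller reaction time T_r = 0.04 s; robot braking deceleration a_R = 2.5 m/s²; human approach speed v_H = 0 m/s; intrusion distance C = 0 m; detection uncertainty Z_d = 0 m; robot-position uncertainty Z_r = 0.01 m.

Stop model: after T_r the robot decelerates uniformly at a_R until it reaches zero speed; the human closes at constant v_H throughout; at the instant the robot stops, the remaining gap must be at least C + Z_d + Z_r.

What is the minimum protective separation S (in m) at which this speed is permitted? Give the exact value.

S_min = 1241/2000 m = 0.6205 m

T_s = v_R/a_R = (33/20)/(5/2) = 0.6600 s
reaction-phase robot travel = 1.6500·0.0400 = 0.0660 m
braking distance = 1.6500²/(2·2.5000) = 0.5445 m
human closes 0.0000·0.7000 = 0.0000 m
C+Z_d+Z_r = 0.0000+0.0000+0.0100 = 0.0100 m
S_min ≈ 0.0660+0.5445+0.0000+0.0100  ⇒  S_min = 1241/2000 m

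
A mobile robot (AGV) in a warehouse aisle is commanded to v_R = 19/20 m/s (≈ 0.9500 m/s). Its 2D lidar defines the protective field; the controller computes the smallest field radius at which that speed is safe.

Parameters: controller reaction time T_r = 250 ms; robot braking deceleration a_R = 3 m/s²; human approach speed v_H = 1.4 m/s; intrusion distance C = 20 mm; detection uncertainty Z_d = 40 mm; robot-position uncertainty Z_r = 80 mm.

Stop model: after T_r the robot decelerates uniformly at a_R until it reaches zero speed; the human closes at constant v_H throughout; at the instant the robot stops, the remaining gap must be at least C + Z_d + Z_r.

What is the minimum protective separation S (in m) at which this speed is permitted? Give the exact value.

S_min = 1057/800 m = 1.3213 m

T_s = v_R/a_R = (19/20)/3 = 0.3167 s
robot in T_r: 0.9500·0.2500 = 0.2375 m
robot covers 0.9500·0.3167 − ½·3.0000·0.3167² = 0.1504 m while stopping
human closes 1.4000·0.5667 = 0.7933 m
residual clearance needed = 0.0200+0.0400+0.0800 = 0.1400 m
S_min ≈ 0.2375+0.1504+0.7933+0.1400  ⇒  S_min = 1057/800 m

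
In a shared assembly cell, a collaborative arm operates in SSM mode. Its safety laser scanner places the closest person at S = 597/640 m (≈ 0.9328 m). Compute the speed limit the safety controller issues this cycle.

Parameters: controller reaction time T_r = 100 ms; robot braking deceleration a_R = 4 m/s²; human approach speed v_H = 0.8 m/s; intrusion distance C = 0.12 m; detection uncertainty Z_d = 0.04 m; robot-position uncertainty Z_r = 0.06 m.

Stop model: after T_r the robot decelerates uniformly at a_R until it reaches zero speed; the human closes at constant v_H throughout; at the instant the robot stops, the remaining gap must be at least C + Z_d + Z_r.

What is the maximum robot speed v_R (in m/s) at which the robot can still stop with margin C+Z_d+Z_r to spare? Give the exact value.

v_R_max = 27/20 m/s = 1.3500 m/s

collect terms ⇒ (1/8)·v_R² + (3/10)·v_R + (-81/128) = 0
  disc = (3/10)² − 4·(1/8)·(-81/128) = 2601/6400 ; √disc = 51/80
  v_R = (−(3/10) + 51/80) / (2·(1/8)) = 27/20 m/s
check:
T_s = v_R/a_R = (27/20)/4 = 0.3375 s
reaction-phase robot travel = 1.3500·0.1000 = 0.1350 m
braking distance = 1.3500²/(2·4.0000) = 0.2278 m
person approaches 0.8000·(0.1000+0.3375) = 0.3500 m
C+Z_d+Z_r = 0.1200+0.0400+0.0600 = 0.2200 m
sum ≈ 0.1350+0.2278+0.3500+0.2200 ≈ 0.9328 m = S ✓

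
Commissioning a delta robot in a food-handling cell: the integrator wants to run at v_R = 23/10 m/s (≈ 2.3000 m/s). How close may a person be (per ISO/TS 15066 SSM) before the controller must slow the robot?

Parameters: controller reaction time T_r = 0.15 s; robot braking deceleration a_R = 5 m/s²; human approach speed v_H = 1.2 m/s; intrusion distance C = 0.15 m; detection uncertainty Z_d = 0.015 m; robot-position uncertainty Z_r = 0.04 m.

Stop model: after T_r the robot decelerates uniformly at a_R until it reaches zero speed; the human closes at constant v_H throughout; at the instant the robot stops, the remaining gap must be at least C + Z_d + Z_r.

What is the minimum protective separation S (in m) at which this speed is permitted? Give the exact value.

T_s = v_R/a_R = (23/10)/5 = 0.4600 s
robot in T_r: 2.3000·0.1500 = 0.3450 m
braking distance = 2.3000²/(2·5.0000) = 0.5290 m
person approaches 1.2000·(0.1500+0.4600) = 0.7320 m
residual clearance needed = 0.1500+0.0150+0.0400 = 0.2050 m
S_min ≈ 0.3450+0.5290+0.7320+0.2050  ⇒  S_min = 1811/1000 m

S_min = 1811/1000 m = 1.8110 m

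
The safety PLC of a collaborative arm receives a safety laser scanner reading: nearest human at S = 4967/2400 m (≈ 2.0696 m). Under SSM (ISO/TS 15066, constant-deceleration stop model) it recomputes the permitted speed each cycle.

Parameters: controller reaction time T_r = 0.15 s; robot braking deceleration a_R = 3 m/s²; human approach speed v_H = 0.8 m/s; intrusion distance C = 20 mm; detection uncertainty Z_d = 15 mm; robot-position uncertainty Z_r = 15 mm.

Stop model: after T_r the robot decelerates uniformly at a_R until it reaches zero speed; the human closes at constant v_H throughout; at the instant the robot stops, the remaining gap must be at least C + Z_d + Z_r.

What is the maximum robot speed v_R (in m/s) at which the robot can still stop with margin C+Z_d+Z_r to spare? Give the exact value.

v_R_max = 47/20 m/s = 2.3500 m/s

collect terms ⇒ (1/6)·v_R² + (5/12)·v_R + (-4559/2400) = 0
  disc = (5/12)² − 4·(1/6)·(-4559/2400) = 36/25 ; √disc = 6/5
  v_R = (−(5/12) + 6/5) / (2·(1/6)) = 47/20 m/s
check:
T_s = v_R/a_R = (47/20)/3 = 0.7833 s
reaction-phase robot travel = 2.3500·0.1500 = 0.3525 m
robot under decel: 2.3500²/(2·3.0000) = 0.9204 m
human over T_r+T_s: 0.8000·(0.1500+0.7833) = 0.7467 m
margins: 0.0200+0.0150+0.0150 = 0.0500 m
sum ≈ 0.3525+0.9204+0.7467+0.0500 ≈ 2.0696 m = S ✓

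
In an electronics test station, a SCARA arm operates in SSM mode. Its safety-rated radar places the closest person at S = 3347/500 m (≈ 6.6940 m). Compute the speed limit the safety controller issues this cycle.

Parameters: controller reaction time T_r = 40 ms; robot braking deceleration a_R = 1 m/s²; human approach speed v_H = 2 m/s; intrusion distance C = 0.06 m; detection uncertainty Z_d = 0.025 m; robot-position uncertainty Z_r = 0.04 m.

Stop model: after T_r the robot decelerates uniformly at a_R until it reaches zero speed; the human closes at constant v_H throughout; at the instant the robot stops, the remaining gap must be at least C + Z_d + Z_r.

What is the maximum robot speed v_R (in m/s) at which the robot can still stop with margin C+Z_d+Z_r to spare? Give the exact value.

v_R_max = 21/10 m/s = 2.1000 m/s

collect terms ⇒ (1/2)·v_R² + (51/25)·v_R + (-6489/1000) = 0
  disc = (51/25)² − 4·(1/2)·(-6489/1000) = 42849/2500 ; √disc = 207/50
  v_R = (−(51/25) + 207/50) / (2·(1/2)) = 21/10 m/s
check:
T_s = v_R/a_R = (21/10)/1 = 2.1000 s
robot covers v_R·T_r = 2.1000·0.0400 = 0.0840 m before braking
robot under decel: 2.1000²/(2·1.0000) = 2.2050 m
person approaches 2.0000·(0.0400+2.1000) = 4.2800 m
C+Z_d+Z_r = 0.0600+0.0250+0.0400 = 0.1250 m
sum ≈ 0.0840+2.2050+4.2800+0.1250 ≈ 6.6940 m = S ✓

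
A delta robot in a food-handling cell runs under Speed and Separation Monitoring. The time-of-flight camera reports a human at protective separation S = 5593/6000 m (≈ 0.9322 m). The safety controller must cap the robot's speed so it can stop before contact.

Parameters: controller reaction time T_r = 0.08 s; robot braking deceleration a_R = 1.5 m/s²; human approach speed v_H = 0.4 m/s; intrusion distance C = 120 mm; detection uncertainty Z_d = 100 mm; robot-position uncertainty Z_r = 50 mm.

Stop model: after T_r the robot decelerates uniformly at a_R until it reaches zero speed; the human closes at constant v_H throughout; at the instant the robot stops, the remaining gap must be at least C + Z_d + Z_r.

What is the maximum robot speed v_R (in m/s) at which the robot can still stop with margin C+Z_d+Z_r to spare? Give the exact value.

v_R_max = 19/20 m/s = 0.9500 m/s

quadratic (1/3)·v² + (26/75)·v + (-3781/6000) = 0
  disc = (26/75)² − 4·(1/3)·(-3781/6000) = 2401/2500 ; √disc = 49/50
  v_R = (−(26/75) + 49/50) / (2·(1/3)) = 19/20 m/s
check:
stop time T_s = (19/20)/(3/2) = 0.6333 s
reaction-phase robot travel = 0.9500·0.0800 = 0.0760 m
robot covers 0.9500·0.6333 − ½·1.5000·0.6333² = 0.3008 m while stopping
person approaches 0.4000·(0.0800+0.6333) = 0.2853 m
residual clearance needed = 0.1200+0.1000+0.0500 = 0.2700 m
sum ≈ 0.0760+0.3008+0.2853+0.2700 ≈ 0.9322 m = S ✓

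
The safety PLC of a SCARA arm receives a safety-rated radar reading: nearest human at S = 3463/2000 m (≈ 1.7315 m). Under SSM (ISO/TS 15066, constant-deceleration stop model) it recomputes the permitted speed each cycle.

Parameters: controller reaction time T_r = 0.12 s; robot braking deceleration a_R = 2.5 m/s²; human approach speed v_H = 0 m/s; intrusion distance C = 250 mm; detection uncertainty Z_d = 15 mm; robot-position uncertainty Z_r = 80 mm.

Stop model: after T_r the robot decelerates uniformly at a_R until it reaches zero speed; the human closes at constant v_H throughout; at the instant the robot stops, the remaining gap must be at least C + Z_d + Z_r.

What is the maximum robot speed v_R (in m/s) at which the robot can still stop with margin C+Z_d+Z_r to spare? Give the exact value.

v_R_max = 47/20 m/s = 2.3500 m/s

at the boundary: (1/5)·v² + (3/25)·v + (-2773/2000) = 0
  disc = (3/25)² − 4·(1/5)·(-2773/2000) = 2809/2500 ; √disc = 53/50
  v_R = (−(3/25) + 53/50) / (2·(1/5)) = 47/20 m/s
check:
T_s = v_R/a_R = (47/20)/(5/2) = 0.9400 s
robot covers v_R·T_r = 2.3500·0.1200 = 0.2820 m before braking
robot under decel: 2.3500²/(2·2.5000) = 1.1045 m
human over T_r+T_s: 0.0000·(0.1200+0.9400) = 0.0000 m
C+Z_d+Z_r = 0.2500+0.0150+0.0800 = 0.3450 m
sum ≈ 0.2820+1.1045+0.0000+0.3450 ≈ 1.7315 m = S ✓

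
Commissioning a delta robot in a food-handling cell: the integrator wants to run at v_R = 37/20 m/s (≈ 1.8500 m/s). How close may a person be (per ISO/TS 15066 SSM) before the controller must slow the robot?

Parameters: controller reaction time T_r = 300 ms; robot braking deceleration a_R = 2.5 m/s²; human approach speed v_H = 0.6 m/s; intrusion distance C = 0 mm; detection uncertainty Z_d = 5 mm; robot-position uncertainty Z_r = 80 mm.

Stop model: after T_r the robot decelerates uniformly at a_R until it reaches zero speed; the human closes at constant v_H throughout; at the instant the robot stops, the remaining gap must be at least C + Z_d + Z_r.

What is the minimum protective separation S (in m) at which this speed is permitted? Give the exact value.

S_min = 3897/2000 m = 1.9485 m

stop time T_s = (37/20)/(5/2) = 0.7400 s
robot in T_r: 1.8500·0.3000 = 0.5550 m
braking distance = 1.8500²/(2·2.5000) = 0.6845 m
human over T_r+T_s: 0.6000·(0.3000+0.7400) = 0.6240 m
residual clearance needed = 0.0000+0.0050+0.0800 = 0.0850 m
S_min ≈ 0.5550+0.6845+0.6240+0.0850  ⇒  S_min = 3897/2000 m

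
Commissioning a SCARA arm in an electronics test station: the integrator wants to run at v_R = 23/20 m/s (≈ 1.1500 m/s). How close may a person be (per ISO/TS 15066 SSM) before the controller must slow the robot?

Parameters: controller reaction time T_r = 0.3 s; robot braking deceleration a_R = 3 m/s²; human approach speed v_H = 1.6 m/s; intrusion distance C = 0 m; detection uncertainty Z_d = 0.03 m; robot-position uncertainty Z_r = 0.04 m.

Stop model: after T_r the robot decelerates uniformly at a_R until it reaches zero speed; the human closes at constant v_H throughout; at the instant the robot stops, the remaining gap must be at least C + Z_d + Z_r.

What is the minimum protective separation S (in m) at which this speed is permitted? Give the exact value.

S_min = 1383/800 m = 1.7288 m

braking lasts T_s = (23/20)/3 = 0.3833 s
robot covers v_R·T_r = 1.1500·0.3000 = 0.3450 m before braking
braking distance = 1.1500²/(2·3.0000) = 0.2204 m
human over T_r+T_s: 1.6000·(0.3000+0.3833) = 1.0933 m
margins: 0.0000+0.0300+0.0400 = 0.0700 m
S_min ≈ 0.3450+0.2204+1.0933+0.0700  ⇒  S_min = 1383/800 m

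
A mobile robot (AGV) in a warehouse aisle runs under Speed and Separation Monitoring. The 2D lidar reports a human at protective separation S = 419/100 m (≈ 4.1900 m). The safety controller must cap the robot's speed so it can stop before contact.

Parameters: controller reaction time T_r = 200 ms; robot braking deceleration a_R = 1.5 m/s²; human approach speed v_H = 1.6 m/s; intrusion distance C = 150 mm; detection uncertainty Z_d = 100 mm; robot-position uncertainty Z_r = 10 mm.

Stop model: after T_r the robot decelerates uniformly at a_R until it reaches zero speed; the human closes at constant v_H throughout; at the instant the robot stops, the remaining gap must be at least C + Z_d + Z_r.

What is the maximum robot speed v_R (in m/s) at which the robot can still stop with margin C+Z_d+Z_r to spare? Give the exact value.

v_R_max = 19/10 m/s = 1.9000 m/s

at the boundary: (1/3)·v² + (19/15)·v + (-361/100) = 0
  disc = (19/15)² − 4·(1/3)·(-361/100) = 1444/225 ; √disc = 38/15
  v_R = (−(19/15) + 38/15) / (2·(1/3)) = 19/10 m/s
check:
stop time T_s = (19/10)/(3/2) = 1.2667 s
robot in T_r: 1.9000·0.2000 = 0.3800 m
robot under decel: 1.9000²/(2·1.5000) = 1.2033 m
human closes 1.6000·1.4667 = 2.3467 m
margins: 0.1500+0.1000+0.0100 = 0.2600 m
sum ≈ 0.3800+1.2033+2.3467+0.2600 ≈ 4.1900 m = S ✓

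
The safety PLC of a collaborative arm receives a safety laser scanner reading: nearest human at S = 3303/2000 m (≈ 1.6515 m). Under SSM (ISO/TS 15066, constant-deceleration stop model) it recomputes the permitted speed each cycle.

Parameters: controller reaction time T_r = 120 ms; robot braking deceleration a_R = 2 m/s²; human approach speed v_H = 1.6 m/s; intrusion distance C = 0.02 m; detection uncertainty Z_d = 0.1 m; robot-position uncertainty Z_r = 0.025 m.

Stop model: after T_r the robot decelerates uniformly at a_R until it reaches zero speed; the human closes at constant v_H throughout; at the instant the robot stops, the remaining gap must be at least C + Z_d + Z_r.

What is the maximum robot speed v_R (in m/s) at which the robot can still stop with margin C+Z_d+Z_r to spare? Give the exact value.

v_R_max = 11/10 m/s = 1.1000 m/s

collect terms ⇒ (1/4)·v_R² + (23/25)·v_R + (-2629/2000) = 0
  disc = (23/25)² − 4·(1/4)·(-2629/2000) = 21609/10000 ; √disc = 147/100
  v_R = (−(23/25) + 147/100) / (2·(1/4)) = 11/10 m/s
check:
braking lasts T_s = (11/10)/2 = 0.5500 s
reaction-phase robot travel = 1.1000·0.1200 = 0.1320 m
robot under decel: 1.1000²/(2·2.0000) = 0.3025 m
human over T_r+T_s: 1.6000·(0.1200+0.5500) = 1.0720 m
margins: 0.0200+0.1000+0.0250 = 0.1450 m
sum ≈ 0.1320+0.3025+1.0720+0.1450 ≈ 1.6515 m = S ✓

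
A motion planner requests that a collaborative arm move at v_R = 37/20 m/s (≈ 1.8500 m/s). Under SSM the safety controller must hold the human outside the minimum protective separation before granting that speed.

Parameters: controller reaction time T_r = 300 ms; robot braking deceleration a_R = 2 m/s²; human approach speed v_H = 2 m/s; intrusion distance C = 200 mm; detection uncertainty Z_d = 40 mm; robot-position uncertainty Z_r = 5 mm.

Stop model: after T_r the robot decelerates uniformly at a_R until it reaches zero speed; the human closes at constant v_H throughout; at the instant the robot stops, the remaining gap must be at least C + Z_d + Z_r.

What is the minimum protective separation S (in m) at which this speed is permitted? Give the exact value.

S_min = 6569/1600 m = 4.1056 m

T_s = v_R/a_R = (37/20)/2 = 0.9250 s
robot covers v_R·T_r = 1.8500·0.3000 = 0.5550 m before braking
robot under decel: 1.8500²/(2·2.0000) = 0.8556 m
human over T_r+T_s: 2.0000·(0.3000+0.9250) = 2.4500 m
residual clearance needed = 0.2000+0.0400+0.0050 = 0.2450 m
S_min ≈ 0.5550+0.8556+2.4500+0.2450  ⇒  S_min = 6569/1600 m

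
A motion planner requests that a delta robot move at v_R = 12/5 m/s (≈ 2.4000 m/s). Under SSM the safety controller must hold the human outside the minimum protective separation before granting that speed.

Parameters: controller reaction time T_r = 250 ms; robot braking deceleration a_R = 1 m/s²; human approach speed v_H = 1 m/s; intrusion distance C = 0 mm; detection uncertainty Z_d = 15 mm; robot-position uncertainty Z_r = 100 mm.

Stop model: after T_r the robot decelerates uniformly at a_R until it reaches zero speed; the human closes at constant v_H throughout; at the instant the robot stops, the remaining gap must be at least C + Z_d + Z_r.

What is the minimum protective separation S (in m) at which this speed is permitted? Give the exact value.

S_min = 1249/200 m = 6.2450 m

T_s = v_R/a_R = (12/5)/1 = 2.4000 s
reaction-phase robot travel = 2.4000·0.2500 = 0.6000 m
braking distance = 2.4000²/(2·1.0000) = 2.8800 m
human closes 1.0000·2.6500 = 2.6500 m
residual clearance needed = 0.0000+0.0150+0.1000 = 0.1150 m
S_min ≈ 0.6000+2.8800+2.6500+0.1150  ⇒  S_min = 1249/200 m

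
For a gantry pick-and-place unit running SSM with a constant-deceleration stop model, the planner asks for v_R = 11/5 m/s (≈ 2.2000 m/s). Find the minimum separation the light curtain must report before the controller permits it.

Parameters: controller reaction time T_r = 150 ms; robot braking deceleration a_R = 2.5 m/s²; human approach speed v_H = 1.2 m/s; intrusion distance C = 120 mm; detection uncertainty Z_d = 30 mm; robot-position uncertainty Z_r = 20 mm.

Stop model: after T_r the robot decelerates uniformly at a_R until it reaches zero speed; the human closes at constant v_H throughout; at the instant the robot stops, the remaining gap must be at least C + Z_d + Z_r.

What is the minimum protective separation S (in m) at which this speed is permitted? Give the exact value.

S_min = 338/125 m = 2.7040 m

T_s = v_R/a_R = (11/5)/(5/2) = 0.8800 s
robot covers v_R·T_r = 2.2000·0.1500 = 0.3300 m before braking
robot covers 2.2000·0.8800 − ½·2.5000·0.8800² = 0.9680 m while stopping
human closes 1.2000·1.0300 = 1.2360 m
margins: 0.1200+0.0300+0.0200 = 0.1700 m
S_min ≈ 0.3300+0.9680+1.2360+0.1700  ⇒  S_min = 338/125 m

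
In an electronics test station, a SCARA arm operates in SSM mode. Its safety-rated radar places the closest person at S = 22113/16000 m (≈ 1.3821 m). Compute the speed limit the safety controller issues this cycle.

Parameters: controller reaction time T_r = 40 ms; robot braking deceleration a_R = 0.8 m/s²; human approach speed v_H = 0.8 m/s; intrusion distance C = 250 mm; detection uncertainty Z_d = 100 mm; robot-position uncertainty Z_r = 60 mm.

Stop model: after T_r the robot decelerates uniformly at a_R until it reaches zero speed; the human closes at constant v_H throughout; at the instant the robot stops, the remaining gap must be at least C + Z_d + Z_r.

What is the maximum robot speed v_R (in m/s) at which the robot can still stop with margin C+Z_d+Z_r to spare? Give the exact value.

collect terms ⇒ (5/8)·v_R² + (26/25)·v_R + (-15041/16000) = 0
  disc = (26/25)² − 4·(5/8)·(-15041/16000) = 549081/160000 ; √disc = 741/400
  v_R = (−(26/25) + 741/400) / (2·(5/8)) = 13/20 m/s
check:
braking lasts T_s = (13/20)/(4/5) = 0.8125 s
reaction-phase robot travel = 0.6500·0.0400 = 0.0260 m
braking distance = 0.6500²/(2·0.8000) = 0.2641 m
human over T_r+T_s: 0.8000·(0.0400+0.8125) = 0.6820 m
margins: 0.2500+0.1000+0.0600 = 0.4100 m
sum ≈ 0.0260+0.2641+0.6820+0.4100 ≈ 1.3821 m = S ✓

v_R_max = 13/20 m/s = 0.6500 m/s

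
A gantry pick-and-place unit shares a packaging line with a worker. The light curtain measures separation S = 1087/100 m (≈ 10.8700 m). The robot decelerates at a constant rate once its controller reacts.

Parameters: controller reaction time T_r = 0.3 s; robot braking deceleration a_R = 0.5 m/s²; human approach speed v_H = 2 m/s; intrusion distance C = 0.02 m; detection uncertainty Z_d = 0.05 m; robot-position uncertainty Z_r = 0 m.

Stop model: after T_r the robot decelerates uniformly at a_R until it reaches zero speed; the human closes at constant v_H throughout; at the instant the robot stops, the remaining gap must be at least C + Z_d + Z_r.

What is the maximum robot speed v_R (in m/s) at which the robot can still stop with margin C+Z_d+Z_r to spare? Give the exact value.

at the boundary: (1)·v² + (43/10)·v + (-51/5) = 0
  disc = (43/10)² − 4·(1)·(-51/5) = 5929/100 ; √disc = 77/10
  v_R = (−(43/10) + 77/10) / (2·(1)) = 17/10 m/s
check:
stop time T_s = (17/10)/(1/2) = 3.4000 s
robot covers v_R·T_r = 1.7000·0.3000 = 0.5100 m before braking
robot covers 1.7000·3.4000 − ½·0.5000·3.4000² = 2.8900 m while stopping
human closes 2.0000·3.7000 = 7.4000 m
C+Z_d+Z_r = 0.0200+0.0500+0.0000 = 0.0700 m
sum ≈ 0.5100+2.8900+7.4000+0.0700 ≈ 10.8700 m = S ✓

v_R_max = 17/10 m/s = 1.7000 m/s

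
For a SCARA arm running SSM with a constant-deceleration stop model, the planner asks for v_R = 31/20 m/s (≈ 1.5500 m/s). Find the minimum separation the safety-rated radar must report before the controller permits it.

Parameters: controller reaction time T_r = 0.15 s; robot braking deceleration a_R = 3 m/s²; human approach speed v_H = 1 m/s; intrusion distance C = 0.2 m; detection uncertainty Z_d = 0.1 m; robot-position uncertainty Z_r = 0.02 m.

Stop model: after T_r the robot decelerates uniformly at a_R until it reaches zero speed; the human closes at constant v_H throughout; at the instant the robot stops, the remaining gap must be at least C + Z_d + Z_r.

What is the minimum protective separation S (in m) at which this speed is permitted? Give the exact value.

S_min = 3887/2400 m = 1.6196 m

T_s = v_R/a_R = (31/20)/3 = 0.5167 s
robot in T_r: 1.5500·0.1500 = 0.2325 m
robot covers 1.5500·0.5167 − ½·3.0000·0.5167² = 0.4004 m while stopping
person approaches 1.0000·(0.1500+0.5167) = 0.6667 m
margins: 0.2000+0.1000+0.0200 = 0.3200 m
S_min ≈ 0.2325+0.4004+0.6667+0.3200  ⇒  S_min = 3887/2400 m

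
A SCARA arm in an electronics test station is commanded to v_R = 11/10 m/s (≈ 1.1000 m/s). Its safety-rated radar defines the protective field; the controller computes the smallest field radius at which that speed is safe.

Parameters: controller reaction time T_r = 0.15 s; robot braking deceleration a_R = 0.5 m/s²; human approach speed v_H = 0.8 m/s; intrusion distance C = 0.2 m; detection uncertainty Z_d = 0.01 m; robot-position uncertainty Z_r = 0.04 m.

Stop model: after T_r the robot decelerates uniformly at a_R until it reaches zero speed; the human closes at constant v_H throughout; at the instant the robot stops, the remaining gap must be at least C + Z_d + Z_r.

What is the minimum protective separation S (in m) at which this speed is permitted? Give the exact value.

S_min = 701/200 m = 3.5050 m

stop time T_s = (11/10)/(1/2) = 2.2000 s
robot in T_r: 1.1000·0.1500 = 0.1650 m
braking distance = 1.1000²/(2·0.5000) = 1.2100 m
human over T_r+T_s: 0.8000·(0.1500+2.2000) = 1.8800 m
residual clearance needed = 0.2000+0.0100+0.0400 = 0.2500 m
S_min ≈ 0.1650+1.2100+1.8800+0.2500  ⇒  S_min = 701/200 m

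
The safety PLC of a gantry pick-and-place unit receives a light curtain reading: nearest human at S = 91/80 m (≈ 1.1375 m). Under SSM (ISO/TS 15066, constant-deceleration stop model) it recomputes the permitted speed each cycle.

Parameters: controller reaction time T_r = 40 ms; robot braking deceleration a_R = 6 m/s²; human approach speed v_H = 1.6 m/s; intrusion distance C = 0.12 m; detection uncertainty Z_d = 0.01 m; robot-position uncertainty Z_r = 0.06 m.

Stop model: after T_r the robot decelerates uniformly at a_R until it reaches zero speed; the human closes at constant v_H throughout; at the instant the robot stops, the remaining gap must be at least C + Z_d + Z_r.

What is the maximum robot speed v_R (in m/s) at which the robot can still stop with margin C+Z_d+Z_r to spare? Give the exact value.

quadratic (1/12)·v² + (23/75)·v + (-1767/2000) = 0
  disc = (23/75)² − 4·(1/12)·(-1767/2000) = 34969/90000 ; √disc = 187/300
  v_R = (−(23/75) + 187/300) / (2·(1/12)) = 19/10 m/s
check:
stop time T_s = (19/10)/6 = 0.3167 s
robot in T_r: 1.9000·0.0400 = 0.0760 m
robot covers 1.9000·0.3167 − ½·6.0000·0.3167² = 0.3008 m while stopping
person approaches 1.6000·(0.0400+0.3167) = 0.5707 m
margins: 0.1200+0.0100+0.0600 = 0.1900 m
sum ≈ 0.0760+0.3008+0.5707+0.1900 ≈ 1.1375 m = S ✓

v_R_max = 19/10 m/s = 1.9000 m/s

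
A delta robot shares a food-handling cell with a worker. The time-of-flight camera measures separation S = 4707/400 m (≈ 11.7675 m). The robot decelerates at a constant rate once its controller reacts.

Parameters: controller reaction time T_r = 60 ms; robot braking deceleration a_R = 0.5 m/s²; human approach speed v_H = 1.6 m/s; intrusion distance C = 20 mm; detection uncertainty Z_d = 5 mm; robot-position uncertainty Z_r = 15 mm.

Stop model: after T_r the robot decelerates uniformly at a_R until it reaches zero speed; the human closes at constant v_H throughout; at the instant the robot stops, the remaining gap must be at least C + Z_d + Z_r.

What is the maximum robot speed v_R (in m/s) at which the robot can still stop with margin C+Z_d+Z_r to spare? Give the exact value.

quadratic (1)·v² + (163/50)·v + (-23263/2000) = 0
  disc = (163/50)² − 4·(1)·(-23263/2000) = 35721/625 ; √disc = 189/25
  v_R = (−(163/50) + 189/25) / (2·(1)) = 43/20 m/s
check:
T_s = v_R/a_R = (43/20)/(1/2) = 4.3000 s
robot covers v_R·T_r = 2.1500·0.0600 = 0.1290 m before braking
braking distance = 2.1500²/(2·0.5000) = 4.6225 m
person approaches 1.6000·(0.0600+4.3000) = 6.9760 m
margins: 0.0200+0.0050+0.0150 = 0.0400 m
sum ≈ 0.1290+4.6225+6.9760+0.0400 ≈ 11.7675 m = S ✓

v_R_max = 43/20 m/s = 2.1500 m/s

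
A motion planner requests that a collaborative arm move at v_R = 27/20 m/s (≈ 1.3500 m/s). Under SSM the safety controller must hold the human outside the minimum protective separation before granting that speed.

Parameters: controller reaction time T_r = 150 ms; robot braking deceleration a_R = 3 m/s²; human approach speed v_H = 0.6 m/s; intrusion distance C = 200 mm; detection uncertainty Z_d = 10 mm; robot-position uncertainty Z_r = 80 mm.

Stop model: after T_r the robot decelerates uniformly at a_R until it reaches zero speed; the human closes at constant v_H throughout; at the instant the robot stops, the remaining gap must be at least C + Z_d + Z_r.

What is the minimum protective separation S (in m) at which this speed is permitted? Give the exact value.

braking lasts T_s = (27/20)/3 = 0.4500 s
robot in T_r: 1.3500·0.1500 = 0.2025 m
braking distance = 1.3500²/(2·3.0000) = 0.3038 m
human over T_r+T_s: 0.6000·(0.1500+0.4500) = 0.3600 m
C+Z_d+Z_r = 0.2000+0.0100+0.0800 = 0.2900 m
S_min ≈ 0.2025+0.3038+0.3600+0.2900  ⇒  S_min = 37/32 m

S_min = 37/32 m = 1.1562 m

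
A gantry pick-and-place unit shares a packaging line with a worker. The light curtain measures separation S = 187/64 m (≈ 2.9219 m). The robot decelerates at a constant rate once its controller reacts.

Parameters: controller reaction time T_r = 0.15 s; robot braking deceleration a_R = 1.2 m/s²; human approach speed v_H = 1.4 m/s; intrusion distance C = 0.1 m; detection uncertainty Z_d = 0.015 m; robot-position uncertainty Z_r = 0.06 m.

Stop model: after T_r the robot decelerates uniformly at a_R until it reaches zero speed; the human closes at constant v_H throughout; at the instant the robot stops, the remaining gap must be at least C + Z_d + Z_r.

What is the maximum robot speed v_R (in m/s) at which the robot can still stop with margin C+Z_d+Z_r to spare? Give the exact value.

at the boundary: (5/12)·v² + (79/60)·v + (-4059/1600) = 0
  disc = (79/60)² − 4·(5/12)·(-4059/1600) = 85849/14400 ; √disc = 293/120
  v_R = (−(79/60) + 293/120) / (2·(5/12)) = 27/20 m/s
check:
braking lasts T_s = (27/20)/(6/5) = 1.1250 s
reaction-phase robot travel = 1.3500·0.1500 = 0.2025 m
robot under decel: 1.3500²/(2·1.2000) = 0.7594 m
person approaches 1.4000·(0.1500+1.1250) = 1.7850 m
C+Z_d+Z_r = 0.1000+0.0150+0.0600 = 0.1750 m
sum ≈ 0.2025+0.7594+1.7850+0.1750 ≈ 2.9219 m = S ✓

v_R_max = 27/20 m/s = 1.3500 m/s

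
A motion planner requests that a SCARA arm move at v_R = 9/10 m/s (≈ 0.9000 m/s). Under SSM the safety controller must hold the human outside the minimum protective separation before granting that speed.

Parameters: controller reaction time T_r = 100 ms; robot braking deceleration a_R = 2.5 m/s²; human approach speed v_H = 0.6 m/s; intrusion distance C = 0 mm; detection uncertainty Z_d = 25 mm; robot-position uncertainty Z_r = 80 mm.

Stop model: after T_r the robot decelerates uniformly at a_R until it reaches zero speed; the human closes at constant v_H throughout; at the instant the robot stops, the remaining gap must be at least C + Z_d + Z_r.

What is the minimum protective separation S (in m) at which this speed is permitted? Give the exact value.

S_min = 633/1000 m = 0.6330 m

stop time T_s = (9/10)/(5/2) = 0.3600 s
reaction-phase robot travel = 0.9000·0.1000 = 0.0900 m
braking distance = 0.9000²/(2·2.5000) = 0.1620 m
human closes 0.6000·0.4600 = 0.2760 m
residual clearance needed = 0.0000+0.0250+0.0800 = 0.1050 m
S_min ≈ 0.0900+0.1620+0.2760+0.1050  ⇒  S_min = 633/1000 m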